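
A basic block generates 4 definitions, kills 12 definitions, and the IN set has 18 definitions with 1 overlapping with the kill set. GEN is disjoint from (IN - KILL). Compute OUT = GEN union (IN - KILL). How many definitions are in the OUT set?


IN - KILL: 18 - 1 = 17 surviving definitions
OUT = GEN + surviving = 4 + 17 = 21

21


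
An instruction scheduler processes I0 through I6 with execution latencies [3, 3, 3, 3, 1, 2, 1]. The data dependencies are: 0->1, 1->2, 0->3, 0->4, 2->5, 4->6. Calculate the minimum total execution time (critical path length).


Compute longest path through dependency graph: dist(Ik) = max over predecessors of dist + latency(Ik).
dist(I0) = latency 3 = 3
dist(I1) = dist(I0) + 3 = 3 + 3 = 6
dist(I2) = dist(I1) + 3 = 6 + 3 = 9
dist(I3) = dist(I0) + 3 = 3 + 3 = 6
dist(I4) = dist(I0) + 1 = 3 + 1 = 4
dist(I5) = dist(I2) + 2 = 9 + 2 = 11
dist(I6) = dist(I4) + 1 = 4 + 1 = 5
Critical path = max dist = 11

11


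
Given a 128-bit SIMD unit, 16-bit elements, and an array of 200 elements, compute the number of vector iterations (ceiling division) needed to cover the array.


Width = 128 / 16 = 8 elements per vector op
Iterations = ceil(200 / 8) = 25

25


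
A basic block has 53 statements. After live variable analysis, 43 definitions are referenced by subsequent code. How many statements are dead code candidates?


Dead code = total statements - live definitions
= 53 - 43 = 10

10


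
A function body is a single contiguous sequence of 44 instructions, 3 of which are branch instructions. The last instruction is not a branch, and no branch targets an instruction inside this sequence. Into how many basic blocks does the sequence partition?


With no in-sequence branch targets, the leaders are the first instruction plus the instruction after each branch.
Number of basic blocks = branches + 1
= 3 + 1 = 4

4


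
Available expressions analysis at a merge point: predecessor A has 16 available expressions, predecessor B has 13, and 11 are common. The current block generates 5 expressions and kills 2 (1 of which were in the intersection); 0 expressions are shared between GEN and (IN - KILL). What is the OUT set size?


IN = intersection of predecessors = 11
IN - KILL = 11 - 1 = 10
|OUT| = |GEN| + |IN - KILL| - |GEN ∩ (IN - KILL)| = 5 + 10 - 0 = 15

15


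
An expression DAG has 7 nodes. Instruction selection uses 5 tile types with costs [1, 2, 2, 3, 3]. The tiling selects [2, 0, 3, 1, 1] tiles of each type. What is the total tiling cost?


Total cost = sum(count_i * cost_i)
= 2*1 + 0*2 + 3*2 + 1*3 + 1*3
= 14

14


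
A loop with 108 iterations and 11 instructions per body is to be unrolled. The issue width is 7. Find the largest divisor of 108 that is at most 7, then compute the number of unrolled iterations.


Largest divisor of 108 <= 7 is 6
New iterations = 108 / 6 = 18

18


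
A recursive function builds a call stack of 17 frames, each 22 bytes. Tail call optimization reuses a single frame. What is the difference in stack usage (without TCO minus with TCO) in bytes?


Without TCO: 17 * 22 = 374 bytes
With TCO: reuse 1 frame = 22 bytes
Savings = 374 - 22 = 352

352


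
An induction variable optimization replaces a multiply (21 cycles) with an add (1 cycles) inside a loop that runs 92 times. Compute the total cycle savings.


Per-iteration saving = 21 - 1 = 20
Total saved = 92 * 20 = 1840

1840


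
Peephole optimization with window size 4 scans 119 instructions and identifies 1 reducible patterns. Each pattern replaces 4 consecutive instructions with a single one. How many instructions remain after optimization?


Each match removes 3 instructions.
Total removed = 1 * 3 = 3
Remaining = 119 - 3 = 116

116


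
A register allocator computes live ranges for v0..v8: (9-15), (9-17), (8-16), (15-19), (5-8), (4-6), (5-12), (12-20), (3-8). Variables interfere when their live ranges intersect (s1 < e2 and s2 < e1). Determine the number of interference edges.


Check all pairs for overlapping intervals.
Two intervals (s1,e1) and (s2,e2) overlap if s1 < e2 and s2 < e1.
v0 (9-15) vs v1..v8: overlaps v1, v2, v6, v7 -> 4
v1 (9-17) vs v2..v8: overlaps v2, v3, v6, v7 -> 4
v2 (8-16) vs v3..v8: overlaps v3, v6, v7 -> 3
v3 (15-19) vs v4..v8: overlaps v7 -> 1
v4 (5-8) vs v5..v8: overlaps v5, v6, v8 -> 3
v5 (4-6) vs v6..v8: overlaps v6, v8 -> 2
v6 (5-12) vs v7..v8: overlaps v8 -> 1
v7 (12-20) vs v8: overlaps none -> 0
Total overlapping pairs = 4 + 4 + 3 + 1 + 3 + 2 + 1 + 0 = 18

18


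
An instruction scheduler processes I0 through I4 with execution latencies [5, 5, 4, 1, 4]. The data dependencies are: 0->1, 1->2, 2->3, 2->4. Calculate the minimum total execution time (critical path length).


Compute longest path through dependency graph: dist(Ik) = max over predecessors of dist + latency(Ik).
dist(I0) = latency 5 = 5
dist(I1) = dist(I0) + 5 = 5 + 5 = 10
dist(I2) = dist(I1) + 4 = 10 + 4 = 14
dist(I3) = dist(I2) + 1 = 14 + 1 = 15
dist(I4) = dist(I2) + 4 = 14 + 4 = 18
Critical path = max dist = 18

18


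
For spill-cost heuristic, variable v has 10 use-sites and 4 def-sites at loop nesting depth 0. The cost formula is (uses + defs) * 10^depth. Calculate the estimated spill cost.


uses + defs = 10 + 4 = 14
10^0 = 1
Spill cost = 14 * 1 = 14

14


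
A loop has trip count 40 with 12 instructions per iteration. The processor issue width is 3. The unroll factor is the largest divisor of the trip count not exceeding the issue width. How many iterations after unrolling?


Largest divisor of 40 <= 3 is 2
New iterations = 40 / 2 = 20

20


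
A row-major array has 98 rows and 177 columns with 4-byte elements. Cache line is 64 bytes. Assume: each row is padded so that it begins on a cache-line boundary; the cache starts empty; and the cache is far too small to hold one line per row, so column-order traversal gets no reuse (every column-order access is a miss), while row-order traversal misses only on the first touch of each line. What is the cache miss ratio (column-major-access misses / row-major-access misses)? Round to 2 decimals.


Each row occupies 177 * 4 = 708 bytes and starts on a line boundary, so it spans ceil(708 / 64) = 12 cache lines.
Row-major traversal misses (one per line touched): 98 * ceil(177 * 4 / 64) = 1176
Column-major traversal misses (no reuse, every access misses): 98 * 177 = 17346
Ratio = 17346 / 1176 = 14.75

14.75


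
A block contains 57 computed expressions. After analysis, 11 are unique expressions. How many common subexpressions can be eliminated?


CSE count = total expressions - unique expressions
= 57 - 11 = 46

46


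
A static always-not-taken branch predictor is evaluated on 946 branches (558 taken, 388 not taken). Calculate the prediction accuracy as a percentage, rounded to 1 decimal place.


Predictor: always-not-taken
Correct predictions = 388
Accuracy = 388 / 946 * 100 = 41.0%

41.0


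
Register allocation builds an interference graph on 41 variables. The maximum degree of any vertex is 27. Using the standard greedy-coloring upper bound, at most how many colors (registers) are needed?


Greedy coloring never needs more than (max_degree + 1) colors: when coloring a vertex, at most max_degree neighbors are already colored.
Upper bound = 27 + 1 = 28

28


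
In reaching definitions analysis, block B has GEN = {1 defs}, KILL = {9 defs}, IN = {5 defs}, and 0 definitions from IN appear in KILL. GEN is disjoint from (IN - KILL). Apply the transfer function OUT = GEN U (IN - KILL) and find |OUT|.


IN - KILL: 5 - 0 = 5 surviving definitions
OUT = GEN + surviving = 1 + 5 = 6

6


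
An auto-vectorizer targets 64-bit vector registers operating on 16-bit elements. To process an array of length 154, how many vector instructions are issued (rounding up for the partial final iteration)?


Width = 64 / 16 = 4 elements per vector op
Iterations = ceil(154 / 4) = 39

39


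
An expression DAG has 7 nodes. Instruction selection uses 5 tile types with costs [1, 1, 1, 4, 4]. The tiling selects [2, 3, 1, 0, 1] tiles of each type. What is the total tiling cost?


Total cost = sum(count_i * cost_i)
= 2*1 + 3*1 + 1*1 + 0*4 + 1*4
= 10

10


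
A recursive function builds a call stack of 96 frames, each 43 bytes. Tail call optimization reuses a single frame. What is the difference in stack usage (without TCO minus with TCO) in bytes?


Without TCO: 96 * 43 = 4128 bytes
With TCO: reuse 1 frame = 43 bytes
Savings = 4128 - 43 = 4085

4085


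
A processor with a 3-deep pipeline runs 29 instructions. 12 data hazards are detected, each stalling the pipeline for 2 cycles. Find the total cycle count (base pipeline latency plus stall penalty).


Base cycles = 3 + 29 - 1 = 31
Total stalls = 12 * 2 = 24
Total = 31 + 24 = 55

55


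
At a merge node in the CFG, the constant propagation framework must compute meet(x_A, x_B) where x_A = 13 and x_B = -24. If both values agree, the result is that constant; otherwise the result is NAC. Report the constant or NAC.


Meet operation: if both paths give the same constant, result is that constant; if they differ, result is NAC (not-a-constant).
Path A: 13, Path B: -24 -> differ
Result: not-a-constant -> NAC

NAC


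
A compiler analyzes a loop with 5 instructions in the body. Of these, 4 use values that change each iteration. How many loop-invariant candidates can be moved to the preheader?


Invariant candidates = total - loop-dependent
= 5 - 4 = 1

1


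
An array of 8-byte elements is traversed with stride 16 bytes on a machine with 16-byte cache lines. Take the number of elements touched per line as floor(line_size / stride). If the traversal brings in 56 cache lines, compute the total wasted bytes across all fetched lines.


Elements per line = floor(16 / 16) = 1
Bytes used per line = 1 * 8 = 8
Wasted per line = 16 - 8 = 8
Total wasted = 8 * 56 = 448

448


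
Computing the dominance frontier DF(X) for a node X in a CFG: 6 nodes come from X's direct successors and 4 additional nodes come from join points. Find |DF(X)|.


DF(X) = direct successor contributions + join point contributions
= 6 + 4 = 10

10


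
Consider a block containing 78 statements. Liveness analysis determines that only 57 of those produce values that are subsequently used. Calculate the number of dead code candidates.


Dead code = total statements - live definitions
= 78 - 57 = 21

21


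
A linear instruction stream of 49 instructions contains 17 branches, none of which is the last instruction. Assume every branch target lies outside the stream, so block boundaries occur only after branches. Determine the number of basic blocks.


With no in-sequence branch targets, the leaders are the first instruction plus the instruction after each branch.
Number of basic blocks = branches + 1
= 17 + 1 = 18

18


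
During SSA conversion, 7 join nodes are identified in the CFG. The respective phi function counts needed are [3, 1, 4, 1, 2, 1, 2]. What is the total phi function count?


Total phi functions = sum of phi functions at each join node
= 3 + 1 + 4 + 1 + 2 + 1 + 2 = 14

14


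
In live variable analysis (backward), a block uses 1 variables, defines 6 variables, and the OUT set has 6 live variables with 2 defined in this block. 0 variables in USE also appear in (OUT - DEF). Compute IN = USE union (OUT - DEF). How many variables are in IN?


OUT - DEF: 6 - 2 = 4
|IN| = |USE| + |OUT - DEF| - |USE ∩ (OUT - DEF)| = 1 + 4 - 0 = 5

5


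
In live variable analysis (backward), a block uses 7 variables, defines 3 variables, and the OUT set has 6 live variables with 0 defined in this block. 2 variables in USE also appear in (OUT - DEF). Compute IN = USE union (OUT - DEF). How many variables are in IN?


OUT - DEF: 6 - 0 = 6
|IN| = |USE| + |OUT - DEF| - |USE ∩ (OUT - DEF)| = 7 + 6 - 2 = 11

11


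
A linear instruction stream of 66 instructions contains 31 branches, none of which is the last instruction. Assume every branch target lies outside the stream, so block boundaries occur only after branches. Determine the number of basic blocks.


With no in-sequence branch targets, the leaders are the first instruction plus the instruction after each branch.
Number of basic blocks = branches + 1
= 31 + 1 = 32

32


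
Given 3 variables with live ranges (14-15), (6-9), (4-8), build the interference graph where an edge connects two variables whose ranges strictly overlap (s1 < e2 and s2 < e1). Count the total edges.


Check all pairs for overlapping intervals.
Two intervals (s1,e1) and (s2,e2) overlap if s1 < e2 and s2 < e1.
v0 (14-15) vs v1..v2: overlaps none -> 0
v1 (6-9) vs v2: overlaps v2 -> 1
Total overlapping pairs = 0 + 1 = 1

1


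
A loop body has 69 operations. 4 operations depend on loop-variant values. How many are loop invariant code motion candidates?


Invariant candidates = total - loop-dependent
= 69 - 4 = 65

65


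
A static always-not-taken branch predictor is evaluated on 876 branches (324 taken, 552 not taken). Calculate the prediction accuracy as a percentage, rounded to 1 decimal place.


Predictor: always-not-taken
Correct predictions = 552
Accuracy = 552 / 876 * 100 = 63.0%

63.0


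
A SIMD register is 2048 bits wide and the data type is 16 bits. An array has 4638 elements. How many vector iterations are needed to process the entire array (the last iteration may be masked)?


Width = 2048 / 16 = 128 elements per vector op
Iterations = ceil(4638 / 128) = 37

37


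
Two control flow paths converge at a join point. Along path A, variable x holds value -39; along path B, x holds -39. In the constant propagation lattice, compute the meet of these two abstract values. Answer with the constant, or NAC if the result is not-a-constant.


Meet operation: if both paths give the same constant, result is that constant; if they differ, result is NAC (not-a-constant).
Path A: -39, Path B: -39 -> equal
Result: constant -> -39

-39


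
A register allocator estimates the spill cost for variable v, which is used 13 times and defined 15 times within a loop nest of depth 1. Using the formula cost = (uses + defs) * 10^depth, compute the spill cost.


uses + defs = 13 + 15 = 28
10^1 = 10
Spill cost = 28 * 10 = 280

280


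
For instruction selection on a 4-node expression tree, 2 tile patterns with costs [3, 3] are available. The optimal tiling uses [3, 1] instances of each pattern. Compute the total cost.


Total cost = sum(count_i * cost_i)
= 3*3 + 1*3
= 12

12


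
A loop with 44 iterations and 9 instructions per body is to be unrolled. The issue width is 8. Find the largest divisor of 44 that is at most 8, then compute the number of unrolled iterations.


Largest divisor of 44 <= 8 is 4
New iterations = 44 / 4 = 11

11


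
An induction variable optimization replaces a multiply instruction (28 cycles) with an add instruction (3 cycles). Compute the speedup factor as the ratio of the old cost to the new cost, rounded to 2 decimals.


Ratio = mult_cost / add_cost = 28 / 3 = 9.33

9.33


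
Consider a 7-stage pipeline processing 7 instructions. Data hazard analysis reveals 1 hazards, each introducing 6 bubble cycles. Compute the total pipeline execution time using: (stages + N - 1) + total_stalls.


Base cycles = 7 + 7 - 1 = 13
Total stalls = 1 * 6 = 6
Total = 13 + 6 = 19

19


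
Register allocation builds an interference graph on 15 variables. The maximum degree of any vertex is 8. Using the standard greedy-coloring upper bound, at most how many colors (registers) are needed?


Greedy coloring never needs more than (max_degree + 1) colors: when coloring a vertex, at most max_degree neighbors are already colored.
Upper bound = 8 + 1 = 9

9


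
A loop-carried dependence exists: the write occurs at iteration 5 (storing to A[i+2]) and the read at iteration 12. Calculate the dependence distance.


Distance = read iteration - write iteration
= 12 - 5 = 7

7


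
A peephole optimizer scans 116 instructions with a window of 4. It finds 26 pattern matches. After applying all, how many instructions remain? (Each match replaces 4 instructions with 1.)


Each match removes 3 instructions.
Total removed = 26 * 3 = 78
Remaining = 116 - 78 = 38

38


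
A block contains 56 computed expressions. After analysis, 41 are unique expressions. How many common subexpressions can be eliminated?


CSE count = total expressions - unique expressions
= 56 - 41 = 15

15


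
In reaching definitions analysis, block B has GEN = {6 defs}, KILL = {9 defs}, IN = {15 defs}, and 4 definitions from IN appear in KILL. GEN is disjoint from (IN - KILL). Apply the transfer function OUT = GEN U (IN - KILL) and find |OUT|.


IN - KILL: 15 - 4 = 11 surviving definitions
OUT = GEN + surviving = 6 + 11 = 17

17


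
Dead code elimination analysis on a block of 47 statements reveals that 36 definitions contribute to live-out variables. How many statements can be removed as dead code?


Dead code = total statements - live definitions
= 47 - 36 = 11

11


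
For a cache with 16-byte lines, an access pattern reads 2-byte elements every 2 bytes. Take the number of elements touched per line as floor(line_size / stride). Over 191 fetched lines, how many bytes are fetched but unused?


Elements per line = floor(16 / 2) = 8
Bytes used per line = 8 * 2 = 16
Wasted per line = 16 - 16 = 0
Total wasted = 0 * 191 = 0

0


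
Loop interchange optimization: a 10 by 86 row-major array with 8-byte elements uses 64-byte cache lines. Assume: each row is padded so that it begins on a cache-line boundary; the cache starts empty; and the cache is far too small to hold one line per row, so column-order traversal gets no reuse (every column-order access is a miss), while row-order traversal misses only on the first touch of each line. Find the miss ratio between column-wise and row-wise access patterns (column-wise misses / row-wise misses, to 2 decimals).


Each row occupies 86 * 8 = 688 bytes and starts on a line boundary, so it spans ceil(688 / 64) = 11 cache lines.
Row-major traversal misses (one per line touched): 10 * ceil(86 * 8 / 64) = 110
Column-major traversal misses (no reuse, every access misses): 10 * 86 = 860
Ratio = 860 / 110 = 7.82

7.82


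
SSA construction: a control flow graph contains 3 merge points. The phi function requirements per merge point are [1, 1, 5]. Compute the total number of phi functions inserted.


Total phi functions = sum of phi functions at each join node
= 1 + 1 + 5 = 7

7


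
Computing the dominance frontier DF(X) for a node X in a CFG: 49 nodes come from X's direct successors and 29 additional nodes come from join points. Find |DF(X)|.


DF(X) = direct successor contributions + join point contributions
= 49 + 29 = 78

78


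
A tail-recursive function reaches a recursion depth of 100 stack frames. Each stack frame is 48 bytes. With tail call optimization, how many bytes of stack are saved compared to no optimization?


Without TCO: 100 * 48 = 4800 bytes
With TCO: reuse 1 frame = 48 bytes
Savings = 4800 - 48 = 4752

4752


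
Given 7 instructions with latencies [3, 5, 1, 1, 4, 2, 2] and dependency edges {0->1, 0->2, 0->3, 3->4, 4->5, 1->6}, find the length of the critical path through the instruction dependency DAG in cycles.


Compute longest path through dependency graph: dist(Ik) = max over predecessors of dist + latency(Ik).
dist(I0) = latency 3 = 3
dist(I1) = dist(I0) + 5 = 3 + 5 = 8
dist(I2) = dist(I0) + 1 = 3 + 1 = 4
dist(I3) = dist(I0) + 1 = 3 + 1 = 4
dist(I4) = dist(I3) + 4 = 4 + 4 = 8
dist(I5) = dist(I4) + 2 = 8 + 2 = 10
dist(I6) = dist(I1) + 2 = 8 + 2 = 10
Critical path = max dist = 10

10


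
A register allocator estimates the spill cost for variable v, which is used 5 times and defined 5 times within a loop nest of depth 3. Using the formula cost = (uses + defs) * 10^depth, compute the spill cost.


uses + defs = 5 + 5 = 10
10^3 = 1000
Spill cost = 10 * 1000 = 10000

10000


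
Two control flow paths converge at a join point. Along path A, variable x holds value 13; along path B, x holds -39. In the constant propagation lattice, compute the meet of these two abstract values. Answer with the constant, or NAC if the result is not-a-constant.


Meet operation: if both paths give the same constant, result is that constant; if they differ, result is NAC (not-a-constant).
Path A: 13, Path B: -39 -> differ
Result: not-a-constant -> NAC

NAC


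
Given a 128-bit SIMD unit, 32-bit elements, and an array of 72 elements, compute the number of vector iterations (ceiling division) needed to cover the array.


Width = 128 / 32 = 4 elements per vector op
Iterations = ceil(72 / 4) = 18

18


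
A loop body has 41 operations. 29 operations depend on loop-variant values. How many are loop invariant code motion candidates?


Invariant candidates = total - loop-dependent
= 41 - 29 = 12

12


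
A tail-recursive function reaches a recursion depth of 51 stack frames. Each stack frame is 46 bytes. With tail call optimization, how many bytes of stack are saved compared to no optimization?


Without TCO: 51 * 46 = 2346 bytes
With TCO: reuse 1 frame = 46 bytes
Savings = 2346 - 46 = 2300

2300


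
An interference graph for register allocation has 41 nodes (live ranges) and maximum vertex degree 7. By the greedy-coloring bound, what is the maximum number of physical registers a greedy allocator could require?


Greedy coloring never needs more than (max_degree + 1) colors: when coloring a vertex, at most max_degree neighbors are already colored.
Upper bound = 7 + 1 = 8

8


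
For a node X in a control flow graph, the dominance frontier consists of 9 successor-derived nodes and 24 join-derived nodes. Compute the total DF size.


DF(X) = direct successor contributions + join point contributions
= 9 + 24 = 33

33


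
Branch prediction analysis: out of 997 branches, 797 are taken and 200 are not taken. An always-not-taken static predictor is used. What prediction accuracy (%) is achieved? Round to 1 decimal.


Predictor: always-not-taken
Correct predictions = 200
Accuracy = 200 / 997 * 100 = 20.1%

20.1


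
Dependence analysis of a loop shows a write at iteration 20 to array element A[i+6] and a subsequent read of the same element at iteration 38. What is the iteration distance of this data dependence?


Distance = read iteration - write iteration
= 38 - 20 = 18

18


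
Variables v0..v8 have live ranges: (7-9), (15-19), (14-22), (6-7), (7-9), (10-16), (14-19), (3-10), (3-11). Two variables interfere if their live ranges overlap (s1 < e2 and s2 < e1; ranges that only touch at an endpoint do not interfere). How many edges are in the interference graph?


Check all pairs for overlapping intervals.
Two intervals (s1,e1) and (s2,e2) overlap if s1 < e2 and s2 < e1.
v0 (7-9) vs v1..v8: overlaps v4, v7, v8 -> 3
v1 (15-19) vs v2..v8: overlaps v2, v5, v6 -> 3
v2 (14-22) vs v3..v8: overlaps v5, v6 -> 2
v3 (6-7) vs v4..v8: overlaps v7, v8 -> 2
v4 (7-9) vs v5..v8: overlaps v7, v8 -> 2
v5 (10-16) vs v6..v8: overlaps v6, v8 -> 2
v6 (14-19) vs v7..v8: overlaps none -> 0
v7 (3-10) vs v8: overlaps v8 -> 1
Total overlapping pairs = 3 + 3 + 2 + 2 + 2 + 2 + 0 + 1 = 15

15


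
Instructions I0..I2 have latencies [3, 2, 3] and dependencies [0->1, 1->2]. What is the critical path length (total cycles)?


Compute longest path through dependency graph: dist(Ik) = max over predecessors of dist + latency(Ik).
dist(I0) = latency 3 = 3
dist(I1) = dist(I0) + 2 = 3 + 2 = 5
dist(I2) = dist(I1) + 3 = 5 + 3 = 8
Critical path = max dist = 8

8


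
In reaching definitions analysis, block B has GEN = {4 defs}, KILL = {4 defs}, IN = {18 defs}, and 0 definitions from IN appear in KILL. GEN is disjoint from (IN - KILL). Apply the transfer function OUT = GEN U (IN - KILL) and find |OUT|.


IN - KILL: 18 - 0 = 18 surviving definitions
OUT = GEN + surviving = 4 + 18 = 22

22


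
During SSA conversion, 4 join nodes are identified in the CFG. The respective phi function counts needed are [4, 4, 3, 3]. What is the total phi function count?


Total phi functions = sum of phi functions at each join node
= 4 + 4 + 3 + 3 = 14

14


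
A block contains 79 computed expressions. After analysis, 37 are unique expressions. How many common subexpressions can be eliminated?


CSE count = total expressions - unique expressions
= 79 - 37 = 42

42


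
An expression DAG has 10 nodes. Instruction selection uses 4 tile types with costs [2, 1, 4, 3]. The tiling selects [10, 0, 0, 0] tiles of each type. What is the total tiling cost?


Total cost = sum(count_i * cost_i)
= 10*2 + 0*1 + 0*4 + 0*3
= 20

20


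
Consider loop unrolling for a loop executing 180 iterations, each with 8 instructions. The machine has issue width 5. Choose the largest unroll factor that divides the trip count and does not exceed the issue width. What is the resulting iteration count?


Largest divisor of 180 <= 5 is 5
New iterations = 180 / 5 = 36

36


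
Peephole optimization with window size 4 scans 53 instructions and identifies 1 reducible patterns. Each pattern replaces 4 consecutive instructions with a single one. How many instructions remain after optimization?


Each match removes 3 instructions.
Total removed = 1 * 3 = 3
Remaining = 53 - 3 = 50

50


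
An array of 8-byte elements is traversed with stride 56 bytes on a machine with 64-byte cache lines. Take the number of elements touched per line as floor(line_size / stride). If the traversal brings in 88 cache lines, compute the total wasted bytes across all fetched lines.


Elements per line = floor(64 / 56) = 1
Bytes used per line = 1 * 8 = 8
Wasted per line = 64 - 8 = 56
Total wasted = 56 * 88 = 4928

4928


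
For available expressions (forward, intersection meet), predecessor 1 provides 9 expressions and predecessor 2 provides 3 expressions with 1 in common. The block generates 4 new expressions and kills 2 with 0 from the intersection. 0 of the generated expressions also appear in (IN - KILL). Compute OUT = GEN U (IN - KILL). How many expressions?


IN = intersection of predecessors = 1
IN - KILL = 1 - 0 = 1
|OUT| = |GEN| + |IN - KILL| - |GEN ∩ (IN - KILL)| = 4 + 1 - 0 = 5

5


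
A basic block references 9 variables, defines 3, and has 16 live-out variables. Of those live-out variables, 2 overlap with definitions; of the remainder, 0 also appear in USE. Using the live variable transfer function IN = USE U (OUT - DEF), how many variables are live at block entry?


OUT - DEF: 16 - 2 = 14
|IN| = |USE| + |OUT - DEF| - |USE ∩ (OUT - DEF)| = 9 + 14 - 0 = 23

23


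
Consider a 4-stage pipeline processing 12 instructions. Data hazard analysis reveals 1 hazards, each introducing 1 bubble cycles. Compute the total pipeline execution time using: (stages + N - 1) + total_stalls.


Base cycles = 4 + 12 - 1 = 15
Total stalls = 1 * 1 = 1
Total = 15 + 1 = 16

16


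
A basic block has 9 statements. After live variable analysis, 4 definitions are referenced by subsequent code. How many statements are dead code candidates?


Dead code = total statements - live definitions
= 9 - 4 = 5

5


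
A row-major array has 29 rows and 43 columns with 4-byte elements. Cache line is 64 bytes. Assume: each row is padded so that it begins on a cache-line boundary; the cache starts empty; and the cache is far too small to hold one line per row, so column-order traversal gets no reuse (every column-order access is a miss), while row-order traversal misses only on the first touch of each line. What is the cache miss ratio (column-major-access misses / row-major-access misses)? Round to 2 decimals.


Each row occupies 43 * 4 = 172 bytes and starts on a line boundary, so it spans ceil(172 / 64) = 3 cache lines.
Row-major traversal misses (one per line touched): 29 * ceil(43 * 4 / 64) = 87
Column-major traversal misses (no reuse, every access misses): 29 * 43 = 1247
Ratio = 1247 / 87 = 14.33

14.33


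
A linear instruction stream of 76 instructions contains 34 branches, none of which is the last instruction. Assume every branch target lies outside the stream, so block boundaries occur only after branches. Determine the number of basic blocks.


With no in-sequence branch targets, the leaders are the first instruction plus the instruction after each branch.
Number of basic blocks = branches + 1
= 34 + 1 = 35

35


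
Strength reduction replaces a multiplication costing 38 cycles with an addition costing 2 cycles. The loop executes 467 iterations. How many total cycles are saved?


Per-iteration saving = 38 - 2 = 36
Total saved = 467 * 36 = 16812

16812


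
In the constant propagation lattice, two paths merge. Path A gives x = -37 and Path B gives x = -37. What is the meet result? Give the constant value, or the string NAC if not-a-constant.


Meet operation: if both paths give the same constant, result is that constant; if they differ, result is NAC (not-a-constant).
Path A: -37, Path B: -37 -> equal
Result: constant -> -37

-37


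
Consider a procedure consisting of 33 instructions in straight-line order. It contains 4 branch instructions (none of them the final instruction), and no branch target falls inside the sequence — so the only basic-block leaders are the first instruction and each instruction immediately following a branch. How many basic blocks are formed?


With no in-sequence branch targets, the leaders are the first instruction plus the instruction after each branch.
Number of basic blocks = branches + 1
= 4 + 1 = 5

5


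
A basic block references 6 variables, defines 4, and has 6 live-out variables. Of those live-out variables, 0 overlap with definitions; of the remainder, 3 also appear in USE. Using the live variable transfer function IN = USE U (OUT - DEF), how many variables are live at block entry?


OUT - DEF: 6 - 0 = 6
|IN| = |USE| + |OUT - DEF| - |USE ∩ (OUT - DEF)| = 6 + 6 - 3 = 9

9


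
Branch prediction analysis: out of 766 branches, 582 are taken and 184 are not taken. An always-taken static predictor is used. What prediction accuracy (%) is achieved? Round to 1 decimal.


Predictor: always-taken
Correct predictions = 582
Accuracy = 582 / 766 * 100 = 76.0%

76.0


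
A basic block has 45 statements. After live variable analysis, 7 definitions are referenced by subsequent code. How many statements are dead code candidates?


Dead code = total statements - live definitions
= 45 - 7 = 38

38


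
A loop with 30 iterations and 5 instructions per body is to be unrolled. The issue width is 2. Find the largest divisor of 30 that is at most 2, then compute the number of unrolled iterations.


Largest divisor of 30 <= 2 is 2
New iterations = 30 / 2 = 15

15


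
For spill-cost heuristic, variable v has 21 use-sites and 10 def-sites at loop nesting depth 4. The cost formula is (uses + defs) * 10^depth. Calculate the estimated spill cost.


uses + defs = 21 + 10 = 31
10^4 = 10000
Spill cost = 31 * 10000 = 310000

310000


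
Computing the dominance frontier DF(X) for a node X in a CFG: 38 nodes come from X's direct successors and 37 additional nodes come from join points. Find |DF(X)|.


DF(X) = direct successor contributions + join point contributions
= 38 + 37 = 75

75


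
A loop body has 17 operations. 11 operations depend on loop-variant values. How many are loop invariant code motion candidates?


Invariant candidates = total - loop-dependent
= 17 - 11 = 6

6


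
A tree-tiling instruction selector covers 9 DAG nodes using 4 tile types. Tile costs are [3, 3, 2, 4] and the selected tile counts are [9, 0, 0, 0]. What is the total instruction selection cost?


Total cost = sum(count_i * cost_i)
= 9*3 + 0*3 + 0*2 + 0*4
= 27

27


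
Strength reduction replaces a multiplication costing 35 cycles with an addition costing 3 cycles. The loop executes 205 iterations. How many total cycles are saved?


Per-iteration saving = 35 - 3 = 32
Total saved = 205 * 32 = 6560

6560


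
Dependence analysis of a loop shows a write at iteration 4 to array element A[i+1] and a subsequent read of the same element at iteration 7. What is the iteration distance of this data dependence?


Distance = read iteration - write iteration
= 7 - 4 = 3

3


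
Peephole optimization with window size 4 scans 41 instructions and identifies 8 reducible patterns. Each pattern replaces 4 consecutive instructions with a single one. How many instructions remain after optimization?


Each match removes 3 instructions.
Total removed = 8 * 3 = 24
Remaining = 41 - 24 = 17

17


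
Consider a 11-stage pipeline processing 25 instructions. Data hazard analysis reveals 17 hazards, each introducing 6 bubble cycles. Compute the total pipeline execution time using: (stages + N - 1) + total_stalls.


Base cycles = 11 + 25 - 1 = 35
Total stalls = 17 * 6 = 102
Total = 35 + 102 = 137

137


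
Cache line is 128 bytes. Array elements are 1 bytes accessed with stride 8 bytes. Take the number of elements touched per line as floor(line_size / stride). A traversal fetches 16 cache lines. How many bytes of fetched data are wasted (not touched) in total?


Elements per line = floor(128 / 8) = 16
Bytes used per line = 16 * 1 = 16
Wasted per line = 128 - 16 = 112
Total wasted = 112 * 16 = 1792

1792


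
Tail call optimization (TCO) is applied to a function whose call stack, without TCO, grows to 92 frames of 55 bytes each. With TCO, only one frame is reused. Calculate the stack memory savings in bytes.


Without TCO: 92 * 55 = 5060 bytes
With TCO: reuse 1 frame = 55 bytes
Savings = 5060 - 55 = 5005

5005


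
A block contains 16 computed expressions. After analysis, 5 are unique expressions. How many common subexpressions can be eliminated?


CSE count = total expressions - unique expressions
= 16 - 5 = 11

11


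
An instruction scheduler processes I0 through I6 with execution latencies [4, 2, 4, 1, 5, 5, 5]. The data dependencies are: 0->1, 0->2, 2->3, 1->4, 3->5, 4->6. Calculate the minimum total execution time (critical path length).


Compute longest path through dependency graph: dist(Ik) = max over predecessors of dist + latency(Ik).
dist(I0) = latency 4 = 4
dist(I1) = dist(I0) + 2 = 4 + 2 = 6
dist(I2) = dist(I0) + 4 = 4 + 4 = 8
dist(I3) = dist(I2) + 1 = 8 + 1 = 9
dist(I4) = dist(I1) + 5 = 6 + 5 = 11
dist(I5) = dist(I3) + 5 = 9 + 5 = 14
dist(I6) = dist(I4) + 5 = 11 + 5 = 16
Critical path = max dist = 16

16


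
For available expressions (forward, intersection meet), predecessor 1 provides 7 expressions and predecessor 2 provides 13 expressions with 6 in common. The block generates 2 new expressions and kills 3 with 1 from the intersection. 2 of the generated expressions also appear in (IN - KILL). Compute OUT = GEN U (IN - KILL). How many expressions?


IN = intersection of predecessors = 6
IN - KILL = 6 - 1 = 5
|OUT| = |GEN| + |IN - KILL| - |GEN ∩ (IN - KILL)| = 2 + 5 - 2 = 5

5


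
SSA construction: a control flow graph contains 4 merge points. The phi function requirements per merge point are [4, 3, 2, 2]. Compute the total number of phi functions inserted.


Total phi functions = sum of phi functions at each join node
= 4 + 3 + 2 + 2 = 11

11


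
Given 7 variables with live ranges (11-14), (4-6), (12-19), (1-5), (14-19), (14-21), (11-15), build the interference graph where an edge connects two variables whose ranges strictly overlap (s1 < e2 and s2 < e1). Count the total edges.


Check all pairs for overlapping intervals.
Two intervals (s1,e1) and (s2,e2) overlap if s1 < e2 and s2 < e1.
v0 (11-14) vs v1..v6: overlaps v2, v6 -> 2
v1 (4-6) vs v2..v6: overlaps v3 -> 1
v2 (12-19) vs v3..v6: overlaps v4, v5, v6 -> 3
v3 (1-5) vs v4..v6: overlaps none -> 0
v4 (14-19) vs v5..v6: overlaps v5, v6 -> 2
v5 (14-21) vs v6: overlaps v6 -> 1
Total overlapping pairs = 2 + 1 + 3 + 0 + 2 + 1 = 9

9


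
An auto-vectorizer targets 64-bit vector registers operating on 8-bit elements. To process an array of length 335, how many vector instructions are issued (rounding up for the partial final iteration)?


Width = 64 / 8 = 8 elements per vector op
Iterations = ceil(335 / 8) = 42

42


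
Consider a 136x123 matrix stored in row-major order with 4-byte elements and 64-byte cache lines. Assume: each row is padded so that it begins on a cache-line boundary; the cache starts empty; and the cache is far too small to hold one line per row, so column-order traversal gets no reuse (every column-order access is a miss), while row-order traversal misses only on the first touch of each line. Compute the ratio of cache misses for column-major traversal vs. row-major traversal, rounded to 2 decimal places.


Each row occupies 123 * 4 = 492 bytes and starts on a line boundary, so it spans ceil(492 / 64) = 8 cache lines.
Row-major traversal misses (one per line touched): 136 * ceil(123 * 4 / 64) = 1088
Column-major traversal misses (no reuse, every access misses): 136 * 123 = 16728
Ratio = 16728 / 1088 = 15.38

15.38


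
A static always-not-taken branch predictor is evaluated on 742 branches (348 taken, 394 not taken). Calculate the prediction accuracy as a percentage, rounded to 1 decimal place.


Predictor: always-not-taken
Correct predictions = 394
Accuracy = 394 / 742 * 100 = 53.1%

53.1


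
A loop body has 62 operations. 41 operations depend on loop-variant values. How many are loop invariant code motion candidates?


Invariant candidates = total - loop-dependent
= 62 - 41 = 21

21


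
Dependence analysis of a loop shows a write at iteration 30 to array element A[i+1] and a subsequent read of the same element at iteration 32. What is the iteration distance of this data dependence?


Distance = read iteration - write iteration
= 32 - 30 = 2

2


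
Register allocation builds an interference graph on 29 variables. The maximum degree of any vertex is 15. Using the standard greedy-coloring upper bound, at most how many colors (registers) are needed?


Greedy coloring never needs more than (max_degree + 1) colors: when coloring a vertex, at most max_degree neighbors are already colored.
Upper bound = 15 + 1 = 16

16


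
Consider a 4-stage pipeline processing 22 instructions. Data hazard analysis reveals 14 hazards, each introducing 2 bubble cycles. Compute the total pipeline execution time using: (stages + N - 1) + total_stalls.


Base cycles = 4 + 22 - 1 = 25
Total stalls = 14 * 2 = 28
Total = 25 + 28 = 53

53


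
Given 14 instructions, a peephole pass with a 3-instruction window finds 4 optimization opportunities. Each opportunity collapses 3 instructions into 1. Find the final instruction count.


Each match removes 2 instructions.
Total removed = 4 * 2 = 8
Remaining = 14 - 8 = 6

6


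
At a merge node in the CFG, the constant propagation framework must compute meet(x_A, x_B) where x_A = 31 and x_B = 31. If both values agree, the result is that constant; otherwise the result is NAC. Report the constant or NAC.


Meet operation: if both paths give the same constant, result is that constant; if they differ, result is NAC (not-a-constant).
Path A: 31, Path B: 31 -> equal
Result: constant -> 31

31


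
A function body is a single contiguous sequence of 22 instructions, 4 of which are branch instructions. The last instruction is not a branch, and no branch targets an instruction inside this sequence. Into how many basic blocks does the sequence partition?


With no in-sequence branch targets, the leaders are the first instruction plus the instruction after each branch.
Number of basic blocks = branches + 1
= 4 + 1 = 5

5


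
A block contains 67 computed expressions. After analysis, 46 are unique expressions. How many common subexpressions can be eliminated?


CSE count = total expressions - unique expressions
= 67 - 46 = 21

21


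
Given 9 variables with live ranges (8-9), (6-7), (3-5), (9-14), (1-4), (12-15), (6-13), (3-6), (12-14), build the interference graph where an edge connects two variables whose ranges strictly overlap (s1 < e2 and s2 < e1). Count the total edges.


Check all pairs for overlapping intervals.
Two intervals (s1,e1) and (s2,e2) overlap if s1 < e2 and s2 < e1.
v0 (8-9) vs v1..v8: overlaps v6 -> 1
v1 (6-7) vs v2..v8: overlaps v6 -> 1
v2 (3-5) vs v3..v8: overlaps v4, v7 -> 2
v3 (9-14) vs v4..v8: overlaps v5, v6, v8 -> 3
v4 (1-4) vs v5..v8: overlaps v7 -> 1
v5 (12-15) vs v6..v8: overlaps v6, v8 -> 2
v6 (6-13) vs v7..v8: overlaps v8 -> 1
v7 (3-6) vs v8: overlaps none -> 0
Total overlapping pairs = 1 + 1 + 2 + 3 + 1 + 2 + 1 + 0 = 11

11
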